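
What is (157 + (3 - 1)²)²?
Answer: 25921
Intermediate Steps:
(157 + (3 - 1)²)² = (157 + 2²)² = (157 + 4)² = 161² = 25921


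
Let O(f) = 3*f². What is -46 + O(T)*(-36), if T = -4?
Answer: -1774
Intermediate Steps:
-46 + O(T)*(-36) = -46 + (3*(-4)²)*(-36) = -46 + (3*16)*(-36) = -46 + 48*(-36) = -46 - 1728 = -1774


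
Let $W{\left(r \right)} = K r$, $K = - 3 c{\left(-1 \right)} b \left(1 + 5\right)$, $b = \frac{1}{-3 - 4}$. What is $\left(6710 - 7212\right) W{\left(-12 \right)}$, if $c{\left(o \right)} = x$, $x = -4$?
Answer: $- \frac{433728}{7} \approx -61961.0$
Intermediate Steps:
$b = - \frac{1}{7}$ ($b = \frac{1}{-7} = - \frac{1}{7} \approx -0.14286$)
$c{\left(o \right)} = -4$
$K = - \frac{72}{7}$ ($K = \left(-3\right) \left(-4\right) \left(- \frac{1 + 5}{7}\right) = 12 \left(\left(- \frac{1}{7}\right) 6\right) = 12 \left(- \frac{6}{7}\right) = - \frac{72}{7} \approx -10.286$)
$W{\left(r \right)} = - \frac{72 r}{7}$
$\left(6710 - 7212\right) W{\left(-12 \right)} = \left(6710 - 7212\right) \left(\left(- \frac{72}{7}\right) \left(-12\right)\right) = \left(-502\right) \frac{864}{7} = - \frac{433728}{7}$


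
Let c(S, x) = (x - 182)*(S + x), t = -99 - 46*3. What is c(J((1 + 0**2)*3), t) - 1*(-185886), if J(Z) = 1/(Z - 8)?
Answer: 1426364/5 ≈ 2.8527e+5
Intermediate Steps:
J(Z) = 1/(-8 + Z)
t = -237 (t = -99 - 138 = -237)
c(S, x) = (-182 + x)*(S + x)
c(J((1 + 0**2)*3), t) - 1*(-185886) = ((-237)**2 - 182/(-8 + (1 + 0**2)*3) - 182*(-237) - 237/(-8 + (1 + 0**2)*3)) - 1*(-185886) = (56169 - 182/(-8 + (1 + 0)*3) + 43134 - 237/(-8 + (1 + 0)*3)) + 185886 = (56169 - 182/(-8 + 1*3) + 43134 - 237/(-8 + 1*3)) + 185886 = (56169 - 182/(-8 + 3) + 43134 - 237/(-8 + 3)) + 185886 = (56169 - 182/(-5) + 43134 - 237/(-5)) + 185886 = (56169 - 182*(-1/5) + 43134 - 1/5*(-237)) + 185886 = (56169 + 182/5 + 43134 + 237/5) + 185886 = 496934/5 + 185886 = 1426364/5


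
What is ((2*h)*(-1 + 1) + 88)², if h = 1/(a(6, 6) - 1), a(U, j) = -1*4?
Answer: 7744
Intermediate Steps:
a(U, j) = -4
h = -⅕ (h = 1/(-4 - 1) = 1/(-5) = -⅕ ≈ -0.20000)
((2*h)*(-1 + 1) + 88)² = ((2*(-⅕))*(-1 + 1) + 88)² = (-⅖*0 + 88)² = (0 + 88)² = 88² = 7744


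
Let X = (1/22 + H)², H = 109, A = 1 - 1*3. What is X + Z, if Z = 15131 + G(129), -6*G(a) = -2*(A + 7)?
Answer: 39238235/1452 ≈ 27024.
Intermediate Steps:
A = -2 (A = 1 - 3 = -2)
G(a) = 5/3 (G(a) = -(-1)*(-2 + 7)/3 = -(-1)*5/3 = -⅙*(-10) = 5/3)
X = 5755201/484 (X = (1/22 + 109)² = (2399/22)² = 5755201/484 ≈ 11891.)
Z = 45398/3 (Z = 15131 + 5/3 = 45398/3 ≈ 15133.)
X + Z = 5755201/484 + 45398/3 = 39238235/1452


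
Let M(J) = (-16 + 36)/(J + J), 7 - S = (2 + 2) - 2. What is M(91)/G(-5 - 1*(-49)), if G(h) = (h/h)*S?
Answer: 2/91 ≈ 0.021978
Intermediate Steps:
S = 5 (S = 7 - ((2 + 2) - 2) = 7 - (4 - 2) = 7 - 1*2 = 7 - 2 = 5)
M(J) = 10/J (M(J) = 20/((2*J)) = 20*(1/(2*J)) = 10/J)
G(h) = 5 (G(h) = (h/h)*5 = 1*5 = 5)
M(91)/G(-5 - 1*(-49)) = (10/91)/5 = (10*(1/91))*(1/5) = (10/91)*(1/5) = 2/91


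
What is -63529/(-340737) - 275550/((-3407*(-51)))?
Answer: -27617157299/19735146303 ≈ -1.3994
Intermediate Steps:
-63529/(-340737) - 275550/((-3407*(-51))) = -63529*(-1/340737) - 275550/173757 = 63529/340737 - 275550*1/173757 = 63529/340737 - 91850/57919 = -27617157299/19735146303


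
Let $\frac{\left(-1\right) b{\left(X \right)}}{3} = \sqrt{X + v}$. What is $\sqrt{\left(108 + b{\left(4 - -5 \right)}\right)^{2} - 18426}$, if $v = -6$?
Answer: $\sqrt{-6735 - 648 \sqrt{3}} \approx 88.642 i$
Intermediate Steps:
$b{\left(X \right)} = - 3 \sqrt{-6 + X}$ ($b{\left(X \right)} = - 3 \sqrt{X - 6} = - 3 \sqrt{-6 + X}$)
$\sqrt{\left(108 + b{\left(4 - -5 \right)}\right)^{2} - 18426} = \sqrt{\left(108 - 3 \sqrt{-6 + \left(4 - -5\right)}\right)^{2} - 18426} = \sqrt{\left(108 - 3 \sqrt{-6 + \left(4 + 5\right)}\right)^{2} - 18426} = \sqrt{\left(108 - 3 \sqrt{-6 + 9}\right)^{2} - 18426} = \sqrt{\left(108 - 3 \sqrt{3}\right)^{2} - 18426} = \sqrt{-18426 + \left(108 - 3 \sqrt{3}\right)^{2}}$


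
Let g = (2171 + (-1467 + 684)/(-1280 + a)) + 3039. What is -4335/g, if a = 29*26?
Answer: -2280210/2741243 ≈ -0.83182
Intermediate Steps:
a = 754
g = 2741243/526 (g = (2171 + (-1467 + 684)/(-1280 + 754)) + 3039 = (2171 - 783/(-526)) + 3039 = (2171 - 783*(-1/526)) + 3039 = (2171 + 783/526) + 3039 = 1142729/526 + 3039 = 2741243/526 ≈ 5211.5)
-4335/g = -4335/2741243/526 = -4335*526/2741243 = -2280210/2741243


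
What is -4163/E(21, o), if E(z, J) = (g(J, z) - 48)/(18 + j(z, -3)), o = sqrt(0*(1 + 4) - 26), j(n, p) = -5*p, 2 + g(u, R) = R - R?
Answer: 137379/50 ≈ 2747.6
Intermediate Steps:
g(u, R) = -2 (g(u, R) = -2 + (R - R) = -2 + 0 = -2)
o = I*sqrt(26) (o = sqrt(0*5 - 26) = sqrt(0 - 26) = sqrt(-26) = I*sqrt(26) ≈ 5.099*I)
E(z, J) = -50/33 (E(z, J) = (-2 - 48)/(18 - 5*(-3)) = -50/(18 + 15) = -50/33)
-4163/E(21, o) = -4163/(-50/33) = -4163*(-33/50) = 137379/50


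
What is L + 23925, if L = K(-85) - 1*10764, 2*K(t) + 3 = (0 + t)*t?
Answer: 16772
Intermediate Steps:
K(t) = -3/2 + t²/2 (K(t) = -3/2 + ((0 + t)*t)/2 = -3/2 + (t*t)/2 = -3/2 + t²/2)
L = -7153 (L = (-3/2 + (½)*(-85)²) - 1*10764 = (-3/2 + (½)*7225) - 10764 = (-3/2 + 7225/2) - 10764 = 3611 - 10764 = -7153)
L + 23925 = -7153 + 23925 = 16772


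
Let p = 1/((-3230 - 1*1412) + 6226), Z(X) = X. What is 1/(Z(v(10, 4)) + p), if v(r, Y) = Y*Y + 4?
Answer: 1584/31681 ≈ 0.049998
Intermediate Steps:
v(r, Y) = 4 + Y² (v(r, Y) = Y² + 4 = 4 + Y²)
p = 1/1584 (p = 1/((-3230 - 1412) + 6226) = 1/(-4642 + 6226) = 1/1584 ≈ 0.00063131)
1/(Z(v(10, 4)) + p) = 1/((4 + 4²) + 1/1584) = 1/((4 + 16) + 1/1584) = 1/(20 + 1/1584) = 1/(31681/1584) = 1584/31681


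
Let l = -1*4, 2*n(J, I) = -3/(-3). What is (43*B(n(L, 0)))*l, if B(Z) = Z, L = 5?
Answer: -86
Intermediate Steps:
n(J, I) = ½ (n(J, I) = (-3/(-3))/2 = (-3*(-⅓))/2 = (½)*1 = ½)
l = -4
(43*B(n(L, 0)))*l = (43*(½))*(-4) = (43/2)*(-4) = -86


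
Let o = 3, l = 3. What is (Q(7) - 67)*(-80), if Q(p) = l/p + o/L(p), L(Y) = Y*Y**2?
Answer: 1826480/343 ≈ 5325.0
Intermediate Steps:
L(Y) = Y**3
Q(p) = 3/p + 3/p**3 (Q(p) = 3/p + 3/(p**3) = 3/p + 3/p**3)
(Q(7) - 67)*(-80) = ((3/7 + 3/7**3) - 67)*(-80) = ((3*(1/7) + 3*(1/343)) - 67)*(-80) = ((3/7 + 3/343) - 67)*(-80) = (150/343 - 67)*(-80) = -22831/343*(-80) = 1826480/343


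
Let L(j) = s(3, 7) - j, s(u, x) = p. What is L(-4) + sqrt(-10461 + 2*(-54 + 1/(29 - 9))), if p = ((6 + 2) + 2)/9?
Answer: 46/9 + I*sqrt(1056890)/10 ≈ 5.1111 + 102.81*I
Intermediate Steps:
p = 10/9 (p = (8 + 2)*(1/9) = 10*(1/9) = 10/9 ≈ 1.1111)
s(u, x) = 10/9
L(j) = 10/9 - j
L(-4) + sqrt(-10461 + 2*(-54 + 1/(29 - 9))) = (10/9 - 1*(-4)) + sqrt(-10461 + 2*(-54 + 1/(29 - 9))) = (10/9 + 4) + sqrt(-10461 + 2*(-54 + 1/20)) = 46/9 + sqrt(-10461 + 2*(-54 + 1/20)) = 46/9 + sqrt(-10461 + 2*(-1079/20)) = 46/9 + sqrt(-10461 - 1079/10) = 46/9 + sqrt(-105689/10) = 46/9 + I*sqrt(1056890)/10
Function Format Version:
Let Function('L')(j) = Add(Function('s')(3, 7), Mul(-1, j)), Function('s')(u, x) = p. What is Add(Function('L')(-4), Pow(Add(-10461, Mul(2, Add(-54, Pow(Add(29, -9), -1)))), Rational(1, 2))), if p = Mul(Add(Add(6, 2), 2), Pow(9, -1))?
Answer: Add(Rational(46, 9), Mul(Rational(1, 10), I, Pow(1056890, Rational(1, 2)))) ≈ Add(5.1111, Mul(102.81, I))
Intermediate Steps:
p = Rational(10, 9) (p = Mul(Add(8, 2), Rational(1, 9)) = Mul(10, Rational(1, 9)) = Rational(10, 9) ≈ 1.1111)
Function('s')(u, x) = Rational(10, 9)
Function('L')(j) = Add(Rational(10, 9), Mul(-1, j))
Add(Function('L')(-4), Pow(Add(-10461, Mul(2, Add(-54, Pow(Add(29, -9), -1)))), Rational(1, 2))) = Add(Add(Rational(10, 9), Mul(-1, -4)), Pow(Add(-10461, Mul(2, Add(-54, Pow(Add(29, -9), -1)))), Rational(1, 2))) = Add(Add(Rational(10, 9), 4), Pow(Add(-10461, Mul(2, Add(-54, Pow(20, -1)))), Rational(1, 2))) = Add(Rational(46, 9), Pow(Add(-10461, Mul(2, Add(-54, Rational(1, 20)))), Rational(1, 2))) = Add(Rational(46, 9), Pow(Add(-10461, Mul(2, Rational(-1079, 20))), Rational(1, 2))) = Add(Rational(46, 9), Pow(Add(-10461, Rational(-1079, 10)), Rational(1, 2))) = Add(Rational(46, 9), Pow(Rational(-105689, 10), Rational(1, 2))) = Add(Rational(46, 9), Mul(Rational(1, 10), I, Pow(1056890, Rational(1, 2))))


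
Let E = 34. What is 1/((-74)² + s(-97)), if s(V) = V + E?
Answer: 1/5413 ≈ 0.00018474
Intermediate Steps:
s(V) = 34 + V (s(V) = V + 34 = 34 + V)
1/((-74)² + s(-97)) = 1/((-74)² + (34 - 97)) = 1/(5476 - 63) = 1/5413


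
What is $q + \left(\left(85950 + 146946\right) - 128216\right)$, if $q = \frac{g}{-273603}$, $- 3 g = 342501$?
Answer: $\frac{28640876207}{273603} \approx 1.0468 \cdot 10^{5}$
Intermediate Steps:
$g = -114167$ ($g = \left(- \frac{1}{3}\right) 342501 = -114167$)
$q = \frac{114167}{273603}$ ($q = - \frac{114167}{-273603} = \left(-114167\right) \left(- \frac{1}{273603}\right) = \frac{114167}{273603} \approx 0.41727$)
$q + \left(\left(85950 + 146946\right) - 128216\right) = \frac{114167}{273603} + \left(\left(85950 + 146946\right) - 128216\right) = \frac{114167}{273603} + \left(232896 - 128216\right) = \frac{114167}{273603} + 104680 = \frac{28640876207}{273603}$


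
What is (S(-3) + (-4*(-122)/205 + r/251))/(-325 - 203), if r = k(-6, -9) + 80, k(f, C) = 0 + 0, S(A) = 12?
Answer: -63029/2264020 ≈ -0.027839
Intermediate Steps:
k(f, C) = 0
r = 80 (r = 0 + 80 = 80)
(S(-3) + (-4*(-122)/205 + r/251))/(-325 - 203) = (12 + (-4*(-122)/205 + 80/251))/(-325 - 203) = (12 + (488*(1/205) + 80*(1/251)))/(-528) = (12 + (488/205 + 80/251))*(-1/528) = (12 + 138888/51455)*(-1/528) = (756348/51455)*(-1/528) = -63029/2264020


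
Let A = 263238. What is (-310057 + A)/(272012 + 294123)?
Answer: -46819/566135 ≈ -0.082699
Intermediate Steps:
(-310057 + A)/(272012 + 294123) = (-310057 + 263238)/(272012 + 294123) = -46819/566135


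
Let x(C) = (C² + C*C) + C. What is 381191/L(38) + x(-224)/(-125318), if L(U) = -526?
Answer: -23911380533/32958634 ≈ -725.50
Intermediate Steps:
x(C) = C + 2*C² (x(C) = (C² + C²) + C = 2*C² + C = C + 2*C²)
381191/L(38) + x(-224)/(-125318) = 381191/(-526) - 224*(1 + 2*(-224))/(-125318) = 381191*(-1/526) - 224*(1 - 448)*(-1/125318) = -381191/526 - 224*(-447)*(-1/125318) = -381191/526 + 100128*(-1/125318) = -381191/526 - 50064/62659 = -23911380533/32958634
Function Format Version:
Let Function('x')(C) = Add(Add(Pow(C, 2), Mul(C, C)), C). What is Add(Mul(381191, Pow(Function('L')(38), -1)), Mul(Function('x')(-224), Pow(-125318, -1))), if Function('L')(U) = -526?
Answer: Rational(-23911380533, 32958634) ≈ -725.50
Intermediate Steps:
Function('x')(C) = Add(C, Mul(2, Pow(C, 2))) (Function('x')(C) = Add(Add(Pow(C, 2), Pow(C, 2)), C) = Add(Mul(2, Pow(C, 2)), C) = Add(C, Mul(2, Pow(C, 2))))
Add(Mul(381191, Pow(Function('L')(38), -1)), Mul(Function('x')(-224), Pow(-125318, -1))) = Add(Mul(381191, Pow(-526, -1)), Mul(Mul(-224, Add(1, Mul(2, -224))), Pow(-125318, -1))) = Add(Mul(381191, Rational(-1, 526)), Mul(Mul(-224, Add(1, -448)), Rational(-1, 125318))) = Add(Rational(-381191, 526), Mul(Mul(-224, -447), Rational(-1, 125318))) = Add(Rational(-381191, 526), Mul(100128, Rational(-1, 125318))) = Add(Rational(-381191, 526), Rational(-50064, 62659)) = Rational(-23911380533, 32958634)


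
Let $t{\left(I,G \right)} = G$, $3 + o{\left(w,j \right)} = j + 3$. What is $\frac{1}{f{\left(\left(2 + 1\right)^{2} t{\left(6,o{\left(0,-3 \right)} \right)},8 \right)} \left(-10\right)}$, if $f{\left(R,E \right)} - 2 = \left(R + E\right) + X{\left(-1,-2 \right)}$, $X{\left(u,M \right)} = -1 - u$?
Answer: $\frac{1}{170} \approx 0.0058824$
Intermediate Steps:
$o{\left(w,j \right)} = j$ ($o{\left(w,j \right)} = -3 + \left(j + 3\right) = -3 + \left(3 + j\right) = j$)
$f{\left(R,E \right)} = 2 + E + R$ ($f{\left(R,E \right)} = 2 + \left(\left(R + E\right) - 0\right) = 2 + \left(\left(E + R\right) + \left(-1 + 1\right)\right) = 2 + \left(\left(E + R\right) + 0\right) = 2 + \left(E + R\right) = 2 + E + R$)
$\frac{1}{f{\left(\left(2 + 1\right)^{2} t{\left(6,o{\left(0,-3 \right)} \right)},8 \right)} \left(-10\right)} = \frac{1}{\left(2 + 8 + \left(2 + 1\right)^{2} \left(-3\right)\right) \left(-10\right)} = \frac{1}{\left(2 + 8 + 3^{2} \left(-3\right)\right) \left(-10\right)} = \frac{1}{\left(2 + 8 + 9 \left(-3\right)\right) \left(-10\right)} = \frac{1}{\left(2 + 8 - 27\right) \left(-10\right)} = \frac{1}{\left(-17\right) \left(-10\right)} = \frac{1}{170}$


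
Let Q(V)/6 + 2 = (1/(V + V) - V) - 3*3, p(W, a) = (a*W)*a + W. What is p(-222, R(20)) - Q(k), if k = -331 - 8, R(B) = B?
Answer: -10281869/113 ≈ -90990.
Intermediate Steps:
k = -339
p(W, a) = W + W*a² (p(W, a) = (W*a)*a + W = W*a² + W = W + W*a²)
Q(V) = -66 - 6*V + 3/V (Q(V) = -12 + 6*((1/(V + V) - V) - 3*3) = -12 + 6*((1/(2*V) - V) - 9) = -12 + 6*(-9 + 1/(2*V) - V) = -12 + (-54 - 6*V + 3/V) = -66 - 6*V + 3/V)
p(-222, R(20)) - Q(k) = -222*(1 + 20²) - (-66 - 6*(-339) + 3/(-339)) = -222*(1 + 400) - (-66 + 2034 + 3*(-1/339)) = -222*401 - (-66 + 2034 - 1/113) = -89022 - 1*222383/113 = -89022 - 222383/113 = -10281869/113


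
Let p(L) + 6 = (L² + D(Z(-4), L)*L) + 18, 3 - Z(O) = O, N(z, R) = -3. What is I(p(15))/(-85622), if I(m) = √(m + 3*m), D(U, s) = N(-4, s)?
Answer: -8*√3/42811 ≈ -0.00032366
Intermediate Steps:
Z(O) = 3 - O
D(U, s) = -3
p(L) = 12 + L² - 3*L (p(L) = -6 + ((L² - 3*L) + 18) = -6 + (18 + L² - 3*L) = 12 + L² - 3*L)
I(m) = 2*√m (I(m) = √(4*m) = 2*√m)
I(p(15))/(-85622) = (2*√(12 + 15² - 3*15))/(-85622) = (2*√(12 + 225 - 45))*(-1/85622) = (2*√192)*(-1/85622) = (2*(8*√3))*(-1/85622) = (16*√3)*(-1/85622) = -8*√3/42811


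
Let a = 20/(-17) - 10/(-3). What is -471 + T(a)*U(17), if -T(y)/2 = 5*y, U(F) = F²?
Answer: -20113/3 ≈ -6704.3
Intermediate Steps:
a = 110/51 (a = 20*(-1/17) - 10*(-⅓) = -20/17 + 10/3 = 110/51 ≈ 2.1569)
T(y) = -10*y
-471 + T(a)*U(17) = -471 - 10*110/51*17² = -471 - 1100/51*289 = -471 - 18700/3 = -20113/3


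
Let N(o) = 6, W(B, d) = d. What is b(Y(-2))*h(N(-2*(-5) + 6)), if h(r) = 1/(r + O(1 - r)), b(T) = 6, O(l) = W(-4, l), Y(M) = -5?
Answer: 6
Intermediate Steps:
O(l) = l
h(r) = 1 (h(r) = 1/(r + (1 - r)) = 1/1 = 1)
b(Y(-2))*h(N(-2*(-5) + 6)) = 6*1 = 6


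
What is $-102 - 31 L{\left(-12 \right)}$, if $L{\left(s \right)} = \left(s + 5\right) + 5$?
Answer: $-40$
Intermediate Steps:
$L{\left(s \right)} = 10 + s$ ($L{\left(s \right)} = \left(5 + s\right) + 5 = 10 + s$)
$-102 - 31 L{\left(-12 \right)} = -102 - 31 \left(10 - 12\right) = -102 - -62 = -102 + 62 = -40$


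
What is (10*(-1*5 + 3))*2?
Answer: -40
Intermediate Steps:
(10*(-1*5 + 3))*2 = (10*(-5 + 3))*2 = (10*(-2))*2 = -20*2 = -40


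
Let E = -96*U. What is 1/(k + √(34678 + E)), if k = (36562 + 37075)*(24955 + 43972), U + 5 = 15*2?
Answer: 5075577499/25761486948355062723 - √32278/25761486948355062723 ≈ 1.9702e-10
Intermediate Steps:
U = 25 (U = -5 + 15*2 = -5 + 30 = 25)
k = 5075577499 (k = 73637*68927 = 5075577499)
E = -2400 (E = -96*25 = -2400)
1/(k + √(34678 + E)) = 1/(5075577499 + √(34678 - 2400)) = 1/(5075577499 + √32278)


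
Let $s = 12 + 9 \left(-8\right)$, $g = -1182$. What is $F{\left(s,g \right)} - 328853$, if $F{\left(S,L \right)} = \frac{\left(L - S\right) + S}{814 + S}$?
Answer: $- \frac{123978172}{377} \approx -3.2885 \cdot 10^{5}$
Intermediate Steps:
$s = -60$ ($s = 12 - 72 = -60$)
$F{\left(S,L \right)} = \frac{L}{814 + S}$
$F{\left(s,g \right)} - 328853 = - \frac{1182}{814 - 60} - 328853 = - \frac{1182}{754} - 328853 = \left(-1182\right) \frac{1}{754} - 328853 = - \frac{591}{377} - 328853 = - \frac{123978172}{377}$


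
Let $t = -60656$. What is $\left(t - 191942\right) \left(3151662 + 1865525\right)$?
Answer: $-1267331401826$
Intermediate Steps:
$\left(t - 191942\right) \left(3151662 + 1865525\right) = \left(-60656 - 191942\right) \left(3151662 + 1865525\right) = \left(-252598\right) 5017187 = -1267331401826$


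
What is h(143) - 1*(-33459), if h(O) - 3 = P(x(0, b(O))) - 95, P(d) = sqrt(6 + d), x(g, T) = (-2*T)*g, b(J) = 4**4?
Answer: 33367 + sqrt(6) ≈ 33369.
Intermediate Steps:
b(J) = 256
x(g, T) = -2*T*g
h(O) = -92 + sqrt(6) (h(O) = 3 + (sqrt(6 - 2*256*0) - 95) = 3 + (sqrt(6 + 0) - 95) = 3 + (sqrt(6) - 95) = 3 + (-95 + sqrt(6)) = -92 + sqrt(6))
h(143) - 1*(-33459) = (-92 + sqrt(6)) - 1*(-33459) = (-92 + sqrt(6)) + 33459 = 33367 + sqrt(6)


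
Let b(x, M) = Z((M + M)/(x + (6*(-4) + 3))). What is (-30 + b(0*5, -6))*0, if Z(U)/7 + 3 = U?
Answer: 0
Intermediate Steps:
Z(U) = -21 + 7*U
b(x, M) = -21 + 14*M/(-21 + x) (b(x, M) = -21 + 7*((M + M)/(x + (6*(-4) + 3))) = -21 + 7*((2*M)/(x + (-24 + 3))) = -21 + 7*((2*M)/(x - 21)) = -21 + 7*((2*M)/(-21 + x)) = -21 + 7*(2*M/(-21 + x)) = -21 + 14*M/(-21 + x))
(-30 + b(0*5, -6))*0 = (-30 + 7*(63 - 0*5 + 2*(-6))/(-21 + 0*5))*0 = (-30 + 7*(63 - 3*0 - 12)/(-21 + 0))*0 = (-30 + 7*(63 + 0 - 12)/(-21))*0 = (-30 + 7*(-1/21)*51)*0 = (-30 - 17)*0 = -47*0 = 0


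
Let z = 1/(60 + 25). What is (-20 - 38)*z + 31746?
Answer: 2698352/85 ≈ 31745.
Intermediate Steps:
z = 1/85 ≈ 0.011765
(-20 - 38)*z + 31746 = (-20 - 38)*(1/85) + 31746 = -58*1/85 + 31746 = -58/85 + 31746 = 2698352/85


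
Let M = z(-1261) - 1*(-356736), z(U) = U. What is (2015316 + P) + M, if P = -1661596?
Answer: 709195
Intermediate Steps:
M = 355475 (M = -1261 - 1*(-356736) = -1261 + 356736 = 355475)
(2015316 + P) + M = (2015316 - 1661596) + 355475 = 353720 + 355475 = 709195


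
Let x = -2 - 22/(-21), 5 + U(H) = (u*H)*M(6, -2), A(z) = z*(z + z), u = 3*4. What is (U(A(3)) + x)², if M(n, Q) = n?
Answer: 733922281/441 ≈ 1.6642e+6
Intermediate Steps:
u = 12
A(z) = 2*z² (A(z) = z*(2*z) = 2*z²)
U(H) = -5 + 72*H (U(H) = -5 + (12*H)*6 = -5 + 72*H)
x = -20/21 (x = -2 - 22*(-1)/21 = -2 - 1*(-22/21) = -2 + 22/21 = -20/21 ≈ -0.95238)
(U(A(3)) + x)² = ((-5 + 72*(2*3²)) - 20/21)² = ((-5 + 72*(2*9)) - 20/21)² = ((-5 + 72*18) - 20/21)² = ((-5 + 1296) - 20/21)² = (1291 - 20/21)² = (27091/21)² = 733922281/441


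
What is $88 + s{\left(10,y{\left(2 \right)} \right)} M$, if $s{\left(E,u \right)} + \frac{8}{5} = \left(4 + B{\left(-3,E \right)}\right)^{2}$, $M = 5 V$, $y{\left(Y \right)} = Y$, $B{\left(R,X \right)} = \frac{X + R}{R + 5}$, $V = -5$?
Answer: $- \frac{5113}{4} \approx -1278.3$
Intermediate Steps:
$B{\left(R,X \right)} = \frac{R + X}{5 + R}$
$M = -25$ ($M = 5 \left(-5\right) = -25$)
$s{\left(E,u \right)} = - \frac{8}{5} + \left(\frac{5}{2} + \frac{E}{2}\right)^{2}$ ($s{\left(E,u \right)} = - \frac{8}{5} + \left(4 + \frac{-3 + E}{5 - 3}\right)^{2} = - \frac{8}{5} + \left(4 + \frac{-3 + E}{2}\right)^{2} = - \frac{8}{5} + \left(4 + \left(- \frac{3}{2} + \frac{E}{2}\right)\right)^{2} = - \frac{8}{5} + \left(\frac{5}{2} + \frac{E}{2}\right)^{2}$)
$88 + s{\left(10,y{\left(2 \right)} \right)} M = 88 + \left(- \frac{8}{5} + \frac{\left(5 + 10\right)^{2}}{4}\right) \left(-25\right) = 88 + \left(- \frac{8}{5} + \frac{15^{2}}{4}\right) \left(-25\right) = 88 + \left(- \frac{8}{5} + \frac{1}{4} \cdot 225\right) \left(-25\right) = 88 + \left(- \frac{8}{5} + \frac{225}{4}\right) \left(-25\right) = 88 + \frac{1093}{20} \left(-25\right) = 88 - \frac{5465}{4} = - \frac{5113}{4}$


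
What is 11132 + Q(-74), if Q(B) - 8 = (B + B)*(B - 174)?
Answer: 47844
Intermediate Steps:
Q(B) = 8 + 2*B*(-174 + B) (Q(B) = 8 + (B + B)*(B - 174) = 8 + (2*B)*(-174 + B) = 8 + 2*B*(-174 + B))
11132 + Q(-74) = 11132 + (8 - 348*(-74) + 2*(-74)**2) = 11132 + (8 + 25752 + 2*5476) = 11132 + (8 + 25752 + 10952) = 11132 + 36712 = 47844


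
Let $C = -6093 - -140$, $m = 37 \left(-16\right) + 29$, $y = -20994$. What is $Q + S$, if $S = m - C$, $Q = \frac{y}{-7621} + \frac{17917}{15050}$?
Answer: $\frac{618664214657}{114696050} \approx 5393.9$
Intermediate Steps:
$m = -563$ ($m = -592 + 29 = -563$)
$C = -5953$ ($C = -6093 + 140 = -5953$)
$Q = \frac{452505157}{114696050}$ ($Q = - \frac{20994}{-7621} + \frac{17917}{15050} = \left(-20994\right) \left(- \frac{1}{7621}\right) + 17917 \cdot \frac{1}{15050} = \frac{20994}{7621} + \frac{17917}{15050} = \frac{452505157}{114696050} \approx 3.9453$)
$S = 5390$ ($S = -563 - -5953 = -563 + 5953 = 5390$)
$Q + S = \frac{452505157}{114696050} + 5390 = \frac{618664214657}{114696050}$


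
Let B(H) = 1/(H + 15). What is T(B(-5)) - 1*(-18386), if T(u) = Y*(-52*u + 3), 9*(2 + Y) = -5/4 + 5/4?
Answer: 91952/5 ≈ 18390.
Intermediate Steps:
B(H) = 1/(15 + H)
Y = -2 (Y = -2 + (-5/4 + 5/4)/9 = -2 + (⅑)*0 = -2 + 0 = -2)
T(u) = -6 + 104*u (T(u) = -2*(-52*u + 3) = -2*(3 - 52*u) = -6 + 104*u)
T(B(-5)) - 1*(-18386) = (-6 + 104/(15 - 5)) - 1*(-18386) = (-6 + 104/10) + 18386 = (-6 + 104*(⅒)) + 18386 = (-6 + 52/5) + 18386 = 22/5 + 18386 = 91952/5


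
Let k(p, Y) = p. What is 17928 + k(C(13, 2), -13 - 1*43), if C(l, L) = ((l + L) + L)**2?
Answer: 18217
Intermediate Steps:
C(l, L) = (l + 2*L)**2 (C(l, L) = ((L + l) + L)**2 = (l + 2*L)**2)
17928 + k(C(13, 2), -13 - 1*43) = 17928 + (13 + 2*2)**2 = 17928 + (13 + 4)**2 = 17928 + 17**2 = 17928 + 289 = 18217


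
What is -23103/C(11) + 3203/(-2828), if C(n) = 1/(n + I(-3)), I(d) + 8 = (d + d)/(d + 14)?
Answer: -1764087901/31108 ≈ -56709.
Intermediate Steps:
I(d) = -8 + 2*d/(14 + d) (I(d) = -8 + (d + d)/(d + 14) = -8 + (2*d)/(14 + d) = -8 + 2*d/(14 + d))
C(n) = 1/(-94/11 + n) (C(n) = 1/(n + 2*(-56 - 3*(-3))/(14 - 3)) = 1/(n + 2*(-56 + 9)/11) = 1/(n + 2*(1/11)*(-47)) = 1/(n - 94/11) = 1/(-94/11 + n))
-23103/C(11) + 3203/(-2828) = -23103/(11/(-94 + 11*11)) + 3203/(-2828) = -23103/(11/(-94 + 121)) + 3203*(-1/2828) = -23103/(11/27) - 3203/2828 = -23103/(11*(1/27)) - 3203/2828 = -23103/11/27 - 3203/2828 = -23103*27/11 - 3203/2828 = -623781/11 - 3203/2828 = -1764087901/31108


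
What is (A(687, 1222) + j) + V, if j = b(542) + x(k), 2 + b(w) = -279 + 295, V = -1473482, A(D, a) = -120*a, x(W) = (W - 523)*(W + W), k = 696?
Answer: -1379292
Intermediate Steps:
x(W) = 2*W*(-523 + W) (x(W) = (-523 + W)*(2*W) = 2*W*(-523 + W))
b(w) = 14 (b(w) = -2 + (-279 + 295) = -2 + 16 = 14)
j = 240830 (j = 14 + 2*696*(-523 + 696) = 14 + 2*696*173 = 14 + 240816 = 240830)
(A(687, 1222) + j) + V = (-120*1222 + 240830) - 1473482 = (-146640 + 240830) - 1473482 = 94190 - 1473482 = -1379292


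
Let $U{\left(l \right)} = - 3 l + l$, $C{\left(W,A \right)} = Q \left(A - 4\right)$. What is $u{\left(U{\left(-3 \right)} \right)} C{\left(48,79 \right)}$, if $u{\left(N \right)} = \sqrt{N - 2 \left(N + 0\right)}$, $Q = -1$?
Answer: $- 75 i \sqrt{6} \approx - 183.71 i$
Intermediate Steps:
$C{\left(W,A \right)} = 4 - A$ ($C{\left(W,A \right)} = - (A - 4) = - (-4 + A) = 4 - A$)
$U{\left(l \right)} = - 2 l$
$u{\left(N \right)} = \sqrt{- N}$ ($u{\left(N \right)} = \sqrt{N - 2 N} = \sqrt{- N}$)
$u{\left(U{\left(-3 \right)} \right)} C{\left(48,79 \right)} = \sqrt{- \left(-2\right) \left(-3\right)} \left(4 - 79\right) = \sqrt{\left(-1\right) 6} \left(4 - 79\right) = \sqrt{-6} \left(-75\right) = i \sqrt{6} \left(-75\right) = - 75 i \sqrt{6}$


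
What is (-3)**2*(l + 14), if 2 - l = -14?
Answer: 270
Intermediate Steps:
l = 16 (l = 2 - 1*(-14) = 2 + 14 = 16)
(-3)**2*(l + 14) = (-3)**2*(16 + 14) = 9*30 = 270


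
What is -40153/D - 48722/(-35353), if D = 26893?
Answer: -109248263/950748229 ≈ -0.11491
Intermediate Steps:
-40153/D - 48722/(-35353) = -40153/26893 - 48722/(-35353) = -40153*1/26893 - 48722*(-1/35353) = -40153/26893 + 48722/35353 = -109248263/950748229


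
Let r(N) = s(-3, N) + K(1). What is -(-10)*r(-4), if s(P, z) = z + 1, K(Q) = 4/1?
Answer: 10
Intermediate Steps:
K(Q) = 4 (K(Q) = 4*1 = 4)
s(P, z) = 1 + z
r(N) = 5 + N (r(N) = (1 + N) + 4 = 5 + N)
-(-10)*r(-4) = -(-10)*(5 - 4) = -(-10) = -10*(-1) = 10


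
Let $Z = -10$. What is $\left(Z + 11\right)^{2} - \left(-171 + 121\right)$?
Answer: $51$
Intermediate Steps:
$\left(Z + 11\right)^{2} - \left(-171 + 121\right) = \left(-10 + 11\right)^{2} - \left(-171 + 121\right) = 1^{2} - -50 = 1 + 50 = 51$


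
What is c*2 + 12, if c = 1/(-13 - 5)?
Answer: 107/9 ≈ 11.889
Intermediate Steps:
c = -1/18 (c = 1/(-18) = -1/18 ≈ -0.055556)
c*2 + 12 = -1/18*2 + 12 = -⅑ + 12 = 107/9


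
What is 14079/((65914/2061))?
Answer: 29016819/65914 ≈ 440.22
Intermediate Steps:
14079/((65914/2061)) = 14079/((65914*(1/2061))) = 14079/(65914/2061) = 14079*(2061/65914) = 29016819/65914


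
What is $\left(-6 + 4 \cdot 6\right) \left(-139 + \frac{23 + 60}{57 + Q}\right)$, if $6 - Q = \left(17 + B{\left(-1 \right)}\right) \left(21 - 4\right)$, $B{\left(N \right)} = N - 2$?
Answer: $- \frac{439344}{175} \approx -2510.5$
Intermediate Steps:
$B{\left(N \right)} = -2 + N$ ($B{\left(N \right)} = N - 2 = -2 + N$)
$Q = -232$ ($Q = 6 - \left(17 - 3\right) \left(21 - 4\right) = 6 - \left(17 - 3\right) 17 = 6 - 14 \cdot 17 = 6 - 238 = -232$)
$\left(-6 + 4 \cdot 6\right) \left(-139 + \frac{23 + 60}{57 + Q}\right) = \left(-6 + 4 \cdot 6\right) \left(-139 + \frac{23 + 60}{57 - 232}\right) = \left(-6 + 24\right) \left(-139 + \frac{83}{-175}\right) = 18 \left(-139 + 83 \left(- \frac{1}{175}\right)\right) = 18 \left(-139 - \frac{83}{175}\right) = 18 \left(- \frac{24408}{175}\right) = - \frac{439344}{175}$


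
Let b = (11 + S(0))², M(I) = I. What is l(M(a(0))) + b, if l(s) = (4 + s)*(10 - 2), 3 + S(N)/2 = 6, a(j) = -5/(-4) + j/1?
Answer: 331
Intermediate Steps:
a(j) = 5/4 + j (a(j) = -5*(-¼) + j*1 = 5/4 + j)
S(N) = 6 (S(N) = -6 + 2*6 = -6 + 12 = 6)
l(s) = 32 + 8*s (l(s) = (4 + s)*8 = 32 + 8*s)
b = 289 (b = (11 + 6)² = 17² = 289)
l(M(a(0))) + b = (32 + 8*(5/4 + 0)) + 289 = (32 + 8*(5/4)) + 289 = (32 + 10) + 289 = 42 + 289 = 331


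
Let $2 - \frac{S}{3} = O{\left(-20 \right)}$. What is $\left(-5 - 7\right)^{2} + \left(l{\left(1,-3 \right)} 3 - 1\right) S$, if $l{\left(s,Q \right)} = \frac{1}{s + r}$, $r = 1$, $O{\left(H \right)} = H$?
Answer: $177$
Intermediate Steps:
$l{\left(s,Q \right)} = \frac{1}{1 + s}$ ($l{\left(s,Q \right)} = \frac{1}{s + 1} = \frac{1}{1 + s}$)
$S = 66$ ($S = 6 - -60 = 6 + 60 = 66$)
$\left(-5 - 7\right)^{2} + \left(l{\left(1,-3 \right)} 3 - 1\right) S = \left(-5 - 7\right)^{2} + \left(\frac{1}{1 + 1} \cdot 3 - 1\right) 66 = \left(-12\right)^{2} + \left(\frac{1}{2} \cdot 3 - 1\right) 66 = 144 + \left(\frac{1}{2} \cdot 3 - 1\right) 66 = 144 + \left(\frac{3}{2} - 1\right) 66 = 144 + \frac{1}{2} \cdot 66 = 144 + 33 = 177$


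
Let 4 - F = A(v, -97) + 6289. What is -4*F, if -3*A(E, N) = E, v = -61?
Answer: 75664/3 ≈ 25221.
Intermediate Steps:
A(E, N) = -E/3
F = -18916/3 (F = 4 - (-⅓*(-61) + 6289) = 4 - (61/3 + 6289) = 4 - 1*18928/3 = 4 - 18928/3 = -18916/3 ≈ -6305.3)
-4*F = -4*(-18916/3) = 75664/3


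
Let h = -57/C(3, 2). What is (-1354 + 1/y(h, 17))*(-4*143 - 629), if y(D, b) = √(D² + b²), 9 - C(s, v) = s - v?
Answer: 1626154 - 9608*√21745/21745 ≈ 1.6261e+6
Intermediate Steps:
C(s, v) = 9 + v - s (C(s, v) = 9 - (s - v) = 9 + (v - s) = 9 + v - s)
h = -57/8 (h = -57/(9 + 2 - 1*3) = -57/(9 + 2 - 3) = -57/8 ≈ -7.1250)
(-1354 + 1/y(h, 17))*(-4*143 - 629) = (-1354 + 1/(√((-57/8)² + 17²)))*(-4*143 - 629) = (-1354 + 1/(√(3249/64 + 289)))*(-572 - 629) = (-1354 + 1/(√(21745/64)))*(-1201) = (-1354 + 1/(√21745/8))*(-1201) = (-1354 + 8*√21745/21745)*(-1201) = 1626154 - 9608*√21745/21745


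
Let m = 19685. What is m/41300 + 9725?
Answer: 80332437/8260 ≈ 9725.5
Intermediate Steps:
m/41300 + 9725 = 19685/41300 + 9725 = 19685*(1/41300) + 9725 = 3937/8260 + 9725 = 80332437/8260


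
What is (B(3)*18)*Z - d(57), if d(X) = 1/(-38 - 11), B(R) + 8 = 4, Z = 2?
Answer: -7055/49 ≈ -143.98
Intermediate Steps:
B(R) = -4 (B(R) = -8 + 4 = -4)
d(X) = -1/49 (d(X) = 1/(-49) = -1/49)
(B(3)*18)*Z - d(57) = -4*18*2 - 1*(-1/49) = -72*2 + 1/49 = -144 + 1/49 = -7055/49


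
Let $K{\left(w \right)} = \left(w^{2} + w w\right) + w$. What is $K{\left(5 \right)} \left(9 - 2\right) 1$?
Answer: $385$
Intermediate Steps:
$K{\left(w \right)} = w + 2 w^{2}$ ($K{\left(w \right)} = \left(w^{2} + w^{2}\right) + w = 2 w^{2} + w = w + 2 w^{2}$)
$K{\left(5 \right)} \left(9 - 2\right) 1 = 5 \left(1 + 2 \cdot 5\right) \left(9 - 2\right) 1 = 5 \left(1 + 10\right) 7 \cdot 1 = 5 \cdot 11 \cdot 7 = 55 \cdot 7 = 385$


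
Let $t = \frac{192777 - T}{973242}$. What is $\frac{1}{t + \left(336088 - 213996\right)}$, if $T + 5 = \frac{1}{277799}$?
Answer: $\frac{30040628262}{3667726336280417} \approx 8.1905 \cdot 10^{-6}$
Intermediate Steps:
$T = - \frac{1388994}{277799}$ ($T = -5 + \frac{1}{277799} = - \frac{1388994}{277799} \approx -5.0$)
$t = \frac{5950516313}{30040628262}$ ($t = \frac{192777 - - \frac{1388994}{277799}}{973242} = \left(192777 + \frac{1388994}{277799}\right) \frac{1}{973242} = \frac{53554646817}{277799} \cdot \frac{1}{973242} = \frac{5950516313}{30040628262} \approx 0.19808$)
$\frac{1}{t + \left(336088 - 213996\right)} = \frac{1}{\frac{5950516313}{30040628262} + \left(336088 - 213996\right)} = \frac{1}{\frac{5950516313}{30040628262} + 122092} = \frac{1}{\frac{3667726336280417}{30040628262}} = \frac{30040628262}{3667726336280417}$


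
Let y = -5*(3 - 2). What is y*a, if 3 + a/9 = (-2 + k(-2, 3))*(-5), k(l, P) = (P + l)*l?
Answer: -765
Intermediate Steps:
k(l, P) = l*(P + l)
y = -5 (y = -5*1 = -5)
a = 153 (a = -27 + 9*((-2 - 2*(3 - 2))*(-5)) = -27 + 9*((-2 - 2*1)*(-5)) = -27 + 9*((-2 - 2)*(-5)) = -27 + 9*(-4*(-5)) = -27 + 9*20 = -27 + 180 = 153)
y*a = -5*153 = -765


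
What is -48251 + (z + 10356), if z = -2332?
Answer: -40227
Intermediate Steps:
-48251 + (z + 10356) = -48251 + (-2332 + 10356) = -48251 + 8024 = -40227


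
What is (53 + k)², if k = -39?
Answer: 196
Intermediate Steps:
(53 + k)² = (53 - 39)² = 14² = 196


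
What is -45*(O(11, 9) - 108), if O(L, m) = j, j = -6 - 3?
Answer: 5265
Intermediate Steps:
j = -9
O(L, m) = -9
-45*(O(11, 9) - 108) = -45*(-9 - 108) = -45*(-117) = 5265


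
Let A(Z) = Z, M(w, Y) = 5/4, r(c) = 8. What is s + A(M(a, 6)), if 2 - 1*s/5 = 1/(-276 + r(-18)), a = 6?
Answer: 755/67 ≈ 11.269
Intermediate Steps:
M(w, Y) = 5/4 (M(w, Y) = 5*(1/4) = 5/4)
s = 2685/268 (s = 10 - 5/(-276 + 8) = 10 - 5/(-268) = 10 - 5*(-1/268) = 10 + 5/268 = 2685/268 ≈ 10.019)
s + A(M(a, 6)) = 2685/268 + 5/4 = 755/67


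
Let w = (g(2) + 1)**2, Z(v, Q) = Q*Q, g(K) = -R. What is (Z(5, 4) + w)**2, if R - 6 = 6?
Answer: 18769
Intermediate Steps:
R = 12 (R = 6 + 6 = 12)
g(K) = -12 (g(K) = -1*12 = -12)
Z(v, Q) = Q**2
w = 121 (w = (-12 + 1)**2 = (-11)**2 = 121)
(Z(5, 4) + w)**2 = (4**2 + 121)**2 = (16 + 121)**2 = 137**2 = 18769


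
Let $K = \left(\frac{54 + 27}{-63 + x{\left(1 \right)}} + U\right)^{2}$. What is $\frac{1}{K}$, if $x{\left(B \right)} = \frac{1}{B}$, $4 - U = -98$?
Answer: $\frac{3844}{38975049} \approx 9.8627 \cdot 10^{-5}$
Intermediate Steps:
$U = 102$ ($U = 4 - -98 = 4 + 98 = 102$)
$K = \frac{38975049}{3844}$ ($K = \left(\frac{54 + 27}{-63 + 1^{-1}} + 102\right)^{2} = \left(\frac{81}{-63 + 1} + 102\right)^{2} = \left(\frac{81}{-62} + 102\right)^{2} = \left(81 \left(- \frac{1}{62}\right) + 102\right)^{2} = \left(- \frac{81}{62} + 102\right)^{2} = \left(\frac{6243}{62}\right)^{2} = \frac{38975049}{3844} \approx 10139.0$)
$\frac{1}{K} = \frac{1}{\frac{38975049}{3844}} = \frac{3844}{38975049}$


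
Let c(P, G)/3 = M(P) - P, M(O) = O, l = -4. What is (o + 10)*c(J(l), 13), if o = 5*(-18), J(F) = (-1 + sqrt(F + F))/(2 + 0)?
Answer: 0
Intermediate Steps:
J(F) = -1/2 + sqrt(2)*sqrt(F)/2 (J(F) = (-1 + sqrt(2*F))/2 = (-1 + sqrt(2)*sqrt(F))*(1/2) = -1/2 + sqrt(2)*sqrt(F)/2)
c(P, G) = 0 (c(P, G) = 3*(P - P) = 3*0 = 0)
o = -90
(o + 10)*c(J(l), 13) = (-90 + 10)*0 = -80*0 = 0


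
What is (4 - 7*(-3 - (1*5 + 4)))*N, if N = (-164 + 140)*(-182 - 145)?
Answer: 690624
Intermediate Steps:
N = 7848 (N = -24*(-327) = 7848)
(4 - 7*(-3 - (1*5 + 4)))*N = (4 - 7*(-3 - (1*5 + 4)))*7848 = (4 - 7*(-3 - (5 + 4)))*7848 = (4 - 7*(-3 - 1*9))*7848 = (4 - 7*(-3 - 9))*7848 = (4 - 7*(-12))*7848 = (4 + 84)*7848 = 88*7848 = 690624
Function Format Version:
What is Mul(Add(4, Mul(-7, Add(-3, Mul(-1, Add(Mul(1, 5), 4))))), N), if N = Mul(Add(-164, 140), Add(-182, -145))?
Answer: 690624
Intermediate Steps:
N = 7848 (N = Mul(-24, -327) = 7848)
Mul(Add(4, Mul(-7, Add(-3, Mul(-1, Add(Mul(1, 5), 4))))), N) = Mul(Add(4, Mul(-7, Add(-3, Mul(-1, Add(Mul(1, 5), 4))))), 7848) = Mul(Add(4, Mul(-7, Add(-3, Mul(-1, Add(5, 4))))), 7848) = Mul(Add(4, Mul(-7, Add(-3, Mul(-1, 9)))), 7848) = Mul(Add(4, Mul(-7, Add(-3, -9))), 7848) = Mul(Add(4, Mul(-7, -12)), 7848) = Mul(Add(4, 84), 7848) = Mul(88, 7848) = 690624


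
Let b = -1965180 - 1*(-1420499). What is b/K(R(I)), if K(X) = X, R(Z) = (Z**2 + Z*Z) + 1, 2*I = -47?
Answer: -1089362/2211 ≈ -492.70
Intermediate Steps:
I = -47/2 (I = (1/2)*(-47) = -47/2 ≈ -23.500)
R(Z) = 1 + 2*Z**2 (R(Z) = (Z**2 + Z**2) + 1 = 2*Z**2 + 1 = 1 + 2*Z**2)
b = -544681 (b = -1965180 + 1420499 = -544681)
b/K(R(I)) = -544681/(1 + 2*(-47/2)**2) = -544681/(1 + 2*(2209/4)) = -544681/(1 + 2209/2) = -544681/2211/2 = -544681*2/2211 = -1089362/2211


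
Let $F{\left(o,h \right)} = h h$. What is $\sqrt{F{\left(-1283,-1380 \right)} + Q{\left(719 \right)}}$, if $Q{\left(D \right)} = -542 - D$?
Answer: $\sqrt{1903139} \approx 1379.5$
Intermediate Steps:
$F{\left(o,h \right)} = h^{2}$
$\sqrt{F{\left(-1283,-1380 \right)} + Q{\left(719 \right)}} = \sqrt{\left(-1380\right)^{2} - 1261} = \sqrt{1904400 - 1261} = \sqrt{1903139}$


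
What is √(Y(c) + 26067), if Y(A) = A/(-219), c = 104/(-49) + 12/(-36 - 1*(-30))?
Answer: √61259814201/1533 ≈ 161.45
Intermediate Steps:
c = -202/49 (c = 104*(-1/49) + 12/(-36 + 30) = -104/49 + 12/(-6) = -104/49 + 12*(-⅙) = -104/49 - 2 = -202/49 ≈ -4.1225)
Y(A) = -A/219 (Y(A) = A*(-1/219) = -A/219)
√(Y(c) + 26067) = √(-1/219*(-202/49) + 26067) = √(202/10731 + 26067) = √(279725179/10731) = √61259814201/1533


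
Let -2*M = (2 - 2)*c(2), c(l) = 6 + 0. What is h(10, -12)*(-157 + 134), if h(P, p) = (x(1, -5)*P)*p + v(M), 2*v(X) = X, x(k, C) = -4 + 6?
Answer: 5520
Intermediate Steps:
c(l) = 6
M = 0 (M = -(2 - 2)*6/2 = -0*6 = -½*0 = 0)
x(k, C) = 2
v(X) = X/2
h(P, p) = 2*P*p (h(P, p) = (2*P)*p + (½)*0 = 2*P*p + 0 = 2*P*p)
h(10, -12)*(-157 + 134) = (2*10*(-12))*(-157 + 134) = -240*(-23) = 5520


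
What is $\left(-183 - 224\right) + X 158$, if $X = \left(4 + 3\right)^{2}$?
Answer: $7335$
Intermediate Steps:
$X = 49$ ($X = 7^{2} = 49$)
$\left(-183 - 224\right) + X 158 = \left(-183 - 224\right) + 49 \cdot 158 = -407 + 7742 = 7335$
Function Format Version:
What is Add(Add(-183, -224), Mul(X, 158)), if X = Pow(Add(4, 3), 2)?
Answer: 7335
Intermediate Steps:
X = 49 (X = Pow(7, 2) = 49)
Add(Add(-183, -224), Mul(X, 158)) = Add(Add(-183, -224), Mul(49, 158)) = Add(-407, 7742) = 7335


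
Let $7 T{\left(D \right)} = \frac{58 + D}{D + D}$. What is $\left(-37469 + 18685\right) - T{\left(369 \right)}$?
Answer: $- \frac{13862653}{738} \approx -18784.0$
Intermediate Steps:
$T{\left(D \right)} = \frac{58 + D}{14 D}$ ($T{\left(D \right)} = \frac{\left(58 + D\right) \frac{1}{D + D}}{7} = \frac{\left(58 + D\right) \frac{1}{2 D}}{7} = \frac{\frac{1}{2} \frac{1}{D} \left(58 + D\right)}{7} = \frac{58 + D}{14 D}$)
$\left(-37469 + 18685\right) - T{\left(369 \right)} = \left(-37469 + 18685\right) - \frac{58 + 369}{14 \cdot 369} = -18784 - \frac{1}{14} \cdot \frac{1}{369} \cdot 427 = -18784 - \frac{61}{738} = - \frac{13862653}{738}$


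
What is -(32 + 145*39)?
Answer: -5687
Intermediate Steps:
-(32 + 145*39) = -(32 + 5655) = -1*5687 = -5687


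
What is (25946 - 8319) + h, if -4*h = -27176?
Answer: 24421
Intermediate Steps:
h = 6794 (h = -1/4*(-27176) = 6794)
(25946 - 8319) + h = (25946 - 8319) + 6794 = 17627 + 6794 = 24421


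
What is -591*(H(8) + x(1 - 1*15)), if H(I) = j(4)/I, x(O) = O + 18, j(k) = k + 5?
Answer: -24231/8 ≈ -3028.9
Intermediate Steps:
j(k) = 5 + k
x(O) = 18 + O
H(I) = 9/I (H(I) = (5 + 4)/I = 9/I)
-591*(H(8) + x(1 - 1*15)) = -591*(9/8 + (18 + (1 - 1*15))) = -591*(9*(⅛) + (18 + (1 - 15))) = -591*(9/8 + (18 - 14)) = -591*(9/8 + 4) = -591*41/8 = -24231/8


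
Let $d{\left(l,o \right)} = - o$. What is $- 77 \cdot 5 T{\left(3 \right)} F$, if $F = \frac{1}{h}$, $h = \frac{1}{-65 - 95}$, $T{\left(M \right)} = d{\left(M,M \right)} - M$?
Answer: $-369600$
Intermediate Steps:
$T{\left(M \right)} = - 2 M$ ($T{\left(M \right)} = - M - M = - 2 M$)
$h = - \frac{1}{160}$ ($h = \frac{1}{-160} = - \frac{1}{160} \approx -0.00625$)
$F = -160$ ($F = \frac{1}{- \frac{1}{160}} = -160$)
$- 77 \cdot 5 T{\left(3 \right)} F = - 77 \cdot 5 \left(\left(-2\right) 3\right) \left(-160\right) = - 77 \cdot 5 \left(-6\right) \left(-160\right) = \left(-77\right) \left(-30\right) \left(-160\right) = 2310 \left(-160\right) = -369600$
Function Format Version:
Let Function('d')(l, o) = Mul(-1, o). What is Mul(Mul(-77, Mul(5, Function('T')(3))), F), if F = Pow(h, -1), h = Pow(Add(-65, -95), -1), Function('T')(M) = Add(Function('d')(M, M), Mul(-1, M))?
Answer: -369600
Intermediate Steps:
Function('T')(M) = Mul(-2, M) (Function('T')(M) = Add(Mul(-1, M), Mul(-1, M)) = Mul(-2, M))
h = Rational(-1, 160) (h = Pow(-160, -1) = Rational(-1, 160) ≈ -0.0062500)
F = -160 (F = Pow(Rational(-1, 160), -1) = -160)
Mul(Mul(-77, Mul(5, Function('T')(3))), F) = Mul(Mul(-77, Mul(5, Mul(-2, 3))), -160) = Mul(Mul(-77, Mul(5, -6)), -160) = Mul(Mul(-77, -30), -160) = Mul(2310, -160) = -369600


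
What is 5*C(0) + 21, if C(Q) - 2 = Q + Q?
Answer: 31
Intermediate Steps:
C(Q) = 2 + 2*Q (C(Q) = 2 + (Q + Q) = 2 + 2*Q)
5*C(0) + 21 = 5*(2 + 2*0) + 21 = 5*(2 + 0) + 21 = 5*2 + 21 = 10 + 21 = 31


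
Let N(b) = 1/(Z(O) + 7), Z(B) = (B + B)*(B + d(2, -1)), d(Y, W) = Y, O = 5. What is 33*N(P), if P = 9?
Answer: 3/7 ≈ 0.42857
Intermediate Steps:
Z(B) = 2*B*(2 + B) (Z(B) = (B + B)*(B + 2) = (2*B)*(2 + B) = 2*B*(2 + B))
N(b) = 1/77 (N(b) = 1/(2*5*(2 + 5) + 7) = 1/(2*5*7 + 7) = 1/(70 + 7) = 1/77)
33*N(P) = 33*(1/77) = 3/7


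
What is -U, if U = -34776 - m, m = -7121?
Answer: 27655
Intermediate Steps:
U = -27655 (U = -34776 - 1*(-7121) = -34776 + 7121 = -27655)
-U = -1*(-27655) = 27655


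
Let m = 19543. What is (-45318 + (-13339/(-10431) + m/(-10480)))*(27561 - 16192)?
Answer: -56323008601671457/109316880 ≈ -5.1523e+8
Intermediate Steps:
(-45318 + (-13339/(-10431) + m/(-10480)))*(27561 - 16192) = (-45318 + (-13339/(-10431) + 19543/(-10480)))*(27561 - 16192) = (-45318 + (-13339*(-1/10431) + 19543*(-1/10480)))*11369 = (-45318 + (13339/10431 - 19543/10480))*11369 = (-45318 - 64060313/109316880)*11369 = -4954086428153/109316880*11369 = -56323008601671457/109316880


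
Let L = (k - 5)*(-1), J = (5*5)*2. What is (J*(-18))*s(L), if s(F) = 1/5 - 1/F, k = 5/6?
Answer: 36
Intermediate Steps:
k = 5/6 (k = 5*(1/6) = 5/6 ≈ 0.83333)
J = 50 (J = 25*2 = 50)
L = 25/6 (L = (5/6 - 5)*(-1) = -25/6*(-1) = 25/6 ≈ 4.1667)
s(F) = 1/5 - 1/F (s(F) = 1*(1/5) - 1/F = 1/5 - 1/F)
(J*(-18))*s(L) = (50*(-18))*((-5 + 25/6)/(5*(25/6))) = -180*6*(-5)/(25*6) = -900*(-1/25) = 36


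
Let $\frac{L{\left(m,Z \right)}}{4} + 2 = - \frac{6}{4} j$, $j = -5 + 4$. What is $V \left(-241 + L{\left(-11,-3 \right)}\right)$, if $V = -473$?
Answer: $114939$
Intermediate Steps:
$j = -1$
$L{\left(m,Z \right)} = -2$ ($L{\left(m,Z \right)} = -8 + 4 - \frac{6}{4} \left(-1\right) = -8 + 4 \left(-6\right) \frac{1}{4} \left(-1\right) = -8 + 4 \left(\left(- \frac{3}{2}\right) \left(-1\right)\right) = -8 + 4 \cdot \frac{3}{2} = -8 + 6 = -2$)
$V \left(-241 + L{\left(-11,-3 \right)}\right) = - 473 \left(-241 - 2\right) = \left(-473\right) \left(-243\right) = 114939$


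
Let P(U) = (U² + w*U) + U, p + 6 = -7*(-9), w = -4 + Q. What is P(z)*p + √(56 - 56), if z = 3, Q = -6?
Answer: -1026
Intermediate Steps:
w = -10 (w = -4 - 6 = -10)
p = 57 (p = -6 - 7*(-9) = -6 + 63 = 57)
P(U) = U² - 9*U (P(U) = (U² - 10*U) + U = U² - 9*U)
P(z)*p + √(56 - 56) = (3*(-9 + 3))*57 + √(56 - 56) = (3*(-6))*57 + √0 = -18*57 + 0 = -1026 + 0 = -1026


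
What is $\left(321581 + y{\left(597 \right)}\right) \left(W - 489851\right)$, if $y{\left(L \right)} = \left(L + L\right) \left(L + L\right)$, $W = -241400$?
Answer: $-1277654178467$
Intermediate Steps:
$y{\left(L \right)} = 4 L^{2}$ ($y{\left(L \right)} = 2 L 2 L = 4 L^{2}$)
$\left(321581 + y{\left(597 \right)}\right) \left(W - 489851\right) = \left(321581 + 4 \cdot 597^{2}\right) \left(-241400 - 489851\right) = \left(321581 + 4 \cdot 356409\right) \left(-731251\right) = \left(321581 + 1425636\right) \left(-731251\right) = 1747217 \left(-731251\right) = -1277654178467$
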